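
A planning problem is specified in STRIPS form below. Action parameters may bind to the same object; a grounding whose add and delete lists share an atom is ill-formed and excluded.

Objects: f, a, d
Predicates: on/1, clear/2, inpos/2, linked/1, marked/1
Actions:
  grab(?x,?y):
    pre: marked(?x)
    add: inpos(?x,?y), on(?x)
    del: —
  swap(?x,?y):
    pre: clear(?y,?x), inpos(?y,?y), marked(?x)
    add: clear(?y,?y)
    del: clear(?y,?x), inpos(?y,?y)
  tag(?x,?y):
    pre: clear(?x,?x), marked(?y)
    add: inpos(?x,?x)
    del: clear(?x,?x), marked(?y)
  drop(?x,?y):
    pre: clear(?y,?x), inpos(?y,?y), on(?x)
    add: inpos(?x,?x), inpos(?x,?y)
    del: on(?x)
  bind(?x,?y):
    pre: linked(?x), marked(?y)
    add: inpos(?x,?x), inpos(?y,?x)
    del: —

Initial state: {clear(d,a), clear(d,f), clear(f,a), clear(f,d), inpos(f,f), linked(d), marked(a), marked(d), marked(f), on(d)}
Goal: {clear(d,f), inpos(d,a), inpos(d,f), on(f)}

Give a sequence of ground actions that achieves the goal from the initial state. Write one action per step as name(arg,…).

grab(f,f); grab(d,f); grab(d,a)

1. grab(f,f)  →  {clear(d,a), clear(d,f), clear(f,a), clear(f,d), inpos(f,f), linked(d), marked(a), marked(d), marked(f), on(d), on(f)}
2. grab(d,f)  →  {clear(d,a), clear(d,f), clear(f,a), clear(f,d), inpos(d,f), inpos(f,f), linked(d), marked(a), marked(d), marked(f), on(d), on(f)}
3. grab(d,a)  →  {clear(d,a), clear(d,f), clear(f,a), clear(f,d), inpos(d,a), inpos(d,f), inpos(f,f), linked(d), marked(a), marked(d), marked(f), on(d), on(f)}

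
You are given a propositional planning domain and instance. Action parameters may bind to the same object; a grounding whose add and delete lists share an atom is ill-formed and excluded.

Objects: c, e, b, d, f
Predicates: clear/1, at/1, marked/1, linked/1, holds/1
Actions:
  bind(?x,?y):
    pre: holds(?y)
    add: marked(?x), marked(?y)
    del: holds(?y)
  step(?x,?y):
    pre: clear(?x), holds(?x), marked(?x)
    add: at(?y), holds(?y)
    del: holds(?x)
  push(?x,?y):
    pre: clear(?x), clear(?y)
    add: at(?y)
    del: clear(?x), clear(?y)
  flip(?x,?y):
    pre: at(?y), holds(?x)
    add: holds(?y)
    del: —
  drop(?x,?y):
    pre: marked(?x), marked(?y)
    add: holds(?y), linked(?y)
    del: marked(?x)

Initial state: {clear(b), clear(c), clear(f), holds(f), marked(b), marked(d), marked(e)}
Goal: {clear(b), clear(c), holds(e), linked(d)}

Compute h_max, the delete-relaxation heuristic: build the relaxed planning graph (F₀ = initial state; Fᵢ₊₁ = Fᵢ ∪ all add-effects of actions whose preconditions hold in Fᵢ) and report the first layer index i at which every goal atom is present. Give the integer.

1

F0 = init (7 atoms)
F1 = F0 ∪ {at(b), at(c), at(f), holds(b), holds(d), holds(e), linked(b), linked(d), linked(e), marked(c), marked(f)}  (18 atoms)
goal ⊆ F1  ⇒  h_max = 1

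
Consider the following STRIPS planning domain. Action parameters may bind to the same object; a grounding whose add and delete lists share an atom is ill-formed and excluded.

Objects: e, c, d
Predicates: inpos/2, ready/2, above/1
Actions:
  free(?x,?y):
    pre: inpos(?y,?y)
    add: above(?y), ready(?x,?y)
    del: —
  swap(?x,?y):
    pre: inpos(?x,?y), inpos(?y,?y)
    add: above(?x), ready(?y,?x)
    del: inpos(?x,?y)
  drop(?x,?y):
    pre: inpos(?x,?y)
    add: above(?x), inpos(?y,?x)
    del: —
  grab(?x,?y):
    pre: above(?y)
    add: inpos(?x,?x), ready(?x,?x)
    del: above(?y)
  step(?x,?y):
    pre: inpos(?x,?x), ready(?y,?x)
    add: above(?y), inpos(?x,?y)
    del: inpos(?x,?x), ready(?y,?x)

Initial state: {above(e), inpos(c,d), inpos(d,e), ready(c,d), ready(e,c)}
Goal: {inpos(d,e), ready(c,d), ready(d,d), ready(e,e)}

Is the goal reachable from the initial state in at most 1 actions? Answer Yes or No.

1. drop(c,d)  →  {above(c), above(e), inpos(c,d), inpos(d,c), inpos(d,e), ready(c,d), ready(e,c)}
2. grab(e,e)  →  {above(c), inpos(c,d), inpos(d,c), inpos(d,e), inpos(e,e), ready(c,d), ready(e,c), ready(e,e)}
3. grab(d,c)  →  {inpos(c,d), inpos(d,c), inpos(d,d), inpos(d,e), inpos(e,e), ready(c,d), ready(d,d), ready(e,c), ready(e,e)}
optimal plan length = 3; 3 > 1

No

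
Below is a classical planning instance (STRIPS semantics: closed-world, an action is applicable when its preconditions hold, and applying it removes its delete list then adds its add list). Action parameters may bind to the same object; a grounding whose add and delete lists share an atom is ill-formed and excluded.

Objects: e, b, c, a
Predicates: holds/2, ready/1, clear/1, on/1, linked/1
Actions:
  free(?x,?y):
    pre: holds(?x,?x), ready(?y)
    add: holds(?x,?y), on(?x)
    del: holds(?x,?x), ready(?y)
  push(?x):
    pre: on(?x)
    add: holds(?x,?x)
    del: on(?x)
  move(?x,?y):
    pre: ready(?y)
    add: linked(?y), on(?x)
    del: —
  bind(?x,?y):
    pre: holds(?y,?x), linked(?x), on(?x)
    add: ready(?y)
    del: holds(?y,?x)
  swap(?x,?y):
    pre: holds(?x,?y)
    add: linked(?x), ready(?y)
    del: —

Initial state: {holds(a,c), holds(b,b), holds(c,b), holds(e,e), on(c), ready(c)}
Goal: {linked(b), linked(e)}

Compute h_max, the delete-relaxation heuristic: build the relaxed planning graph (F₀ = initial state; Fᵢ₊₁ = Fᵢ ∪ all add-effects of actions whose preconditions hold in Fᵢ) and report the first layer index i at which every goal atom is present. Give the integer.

1

F0 = init (6 atoms)
F1 = F0 ∪ {holds(b,c), holds(c,c), holds(e,c), linked(a), linked(b), linked(c), linked(e), on(a), on(b), on(e), ready(b), ready(e)}  (18 atoms)
goal ⊆ F1  ⇒  h_max = 1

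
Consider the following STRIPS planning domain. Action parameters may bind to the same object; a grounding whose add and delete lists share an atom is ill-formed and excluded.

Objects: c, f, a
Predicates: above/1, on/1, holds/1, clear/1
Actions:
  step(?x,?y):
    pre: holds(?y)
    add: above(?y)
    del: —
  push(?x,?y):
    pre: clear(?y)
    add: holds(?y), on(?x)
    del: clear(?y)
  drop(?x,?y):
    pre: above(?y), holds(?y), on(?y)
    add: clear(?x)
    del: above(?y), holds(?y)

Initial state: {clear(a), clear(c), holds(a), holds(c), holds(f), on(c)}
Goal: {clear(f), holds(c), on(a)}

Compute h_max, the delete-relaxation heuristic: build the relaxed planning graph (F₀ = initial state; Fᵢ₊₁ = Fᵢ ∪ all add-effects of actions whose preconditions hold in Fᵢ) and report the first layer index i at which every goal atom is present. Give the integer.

F0 = init (6 atoms)
F1 = F0 ∪ {above(a), above(c), above(f), on(a), on(f)}  (11 atoms)
F2 = F1 ∪ {clear(f)}  (12 atoms)
goal ⊆ F2  ⇒  h_max = 2

2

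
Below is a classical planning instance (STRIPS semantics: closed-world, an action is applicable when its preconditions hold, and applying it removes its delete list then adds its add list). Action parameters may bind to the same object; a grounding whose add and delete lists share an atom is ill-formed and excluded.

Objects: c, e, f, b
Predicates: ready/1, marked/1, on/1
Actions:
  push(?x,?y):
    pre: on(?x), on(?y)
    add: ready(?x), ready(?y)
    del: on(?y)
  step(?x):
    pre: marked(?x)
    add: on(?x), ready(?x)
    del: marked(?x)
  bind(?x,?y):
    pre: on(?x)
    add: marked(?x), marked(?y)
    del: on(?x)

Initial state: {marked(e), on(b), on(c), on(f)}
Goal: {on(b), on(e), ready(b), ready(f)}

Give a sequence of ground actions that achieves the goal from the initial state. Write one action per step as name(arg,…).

push(b,f); step(e)

1. push(b,f)  →  {marked(e), on(b), on(c), ready(b), ready(f)}
2. step(e)  →  {on(b), on(c), on(e), ready(b), ready(e), ready(f)}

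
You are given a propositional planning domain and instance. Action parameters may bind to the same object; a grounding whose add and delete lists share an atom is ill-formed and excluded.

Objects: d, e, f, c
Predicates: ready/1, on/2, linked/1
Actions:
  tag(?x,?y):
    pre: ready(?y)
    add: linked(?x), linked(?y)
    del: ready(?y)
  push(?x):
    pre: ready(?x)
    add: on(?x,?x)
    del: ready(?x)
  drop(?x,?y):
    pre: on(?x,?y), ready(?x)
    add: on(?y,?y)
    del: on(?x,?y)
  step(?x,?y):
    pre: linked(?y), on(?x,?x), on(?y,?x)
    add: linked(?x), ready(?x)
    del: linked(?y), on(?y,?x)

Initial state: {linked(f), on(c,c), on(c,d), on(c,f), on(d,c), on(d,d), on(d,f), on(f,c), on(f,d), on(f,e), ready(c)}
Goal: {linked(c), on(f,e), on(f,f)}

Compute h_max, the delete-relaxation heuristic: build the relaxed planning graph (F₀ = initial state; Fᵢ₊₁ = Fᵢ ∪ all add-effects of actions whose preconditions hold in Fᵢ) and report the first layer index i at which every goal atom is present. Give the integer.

F0 = init (11 atoms)
F1 = F0 ∪ {linked(c), linked(d), linked(e), on(f,f), ready(d)}  (16 atoms)
goal ⊆ F1  ⇒  h_max = 1

1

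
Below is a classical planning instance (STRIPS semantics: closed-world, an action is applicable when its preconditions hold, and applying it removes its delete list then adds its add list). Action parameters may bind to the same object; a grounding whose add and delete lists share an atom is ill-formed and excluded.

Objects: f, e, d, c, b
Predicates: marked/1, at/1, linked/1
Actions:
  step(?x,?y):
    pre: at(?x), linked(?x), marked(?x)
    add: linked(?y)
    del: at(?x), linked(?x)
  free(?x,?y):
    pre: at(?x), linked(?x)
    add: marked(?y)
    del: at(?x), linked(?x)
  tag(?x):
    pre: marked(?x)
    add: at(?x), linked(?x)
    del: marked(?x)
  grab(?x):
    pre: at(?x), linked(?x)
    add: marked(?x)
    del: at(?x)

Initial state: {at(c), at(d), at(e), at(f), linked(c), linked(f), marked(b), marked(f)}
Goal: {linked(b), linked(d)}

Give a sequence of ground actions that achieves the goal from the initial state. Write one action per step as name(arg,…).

1. step(f,d)  →  {at(c), at(d), at(e), linked(c), linked(d), marked(b), marked(f)}
2. tag(b)  →  {at(b), at(c), at(d), at(e), linked(b), linked(c), linked(d), marked(f)}

step(f,d); tag(b)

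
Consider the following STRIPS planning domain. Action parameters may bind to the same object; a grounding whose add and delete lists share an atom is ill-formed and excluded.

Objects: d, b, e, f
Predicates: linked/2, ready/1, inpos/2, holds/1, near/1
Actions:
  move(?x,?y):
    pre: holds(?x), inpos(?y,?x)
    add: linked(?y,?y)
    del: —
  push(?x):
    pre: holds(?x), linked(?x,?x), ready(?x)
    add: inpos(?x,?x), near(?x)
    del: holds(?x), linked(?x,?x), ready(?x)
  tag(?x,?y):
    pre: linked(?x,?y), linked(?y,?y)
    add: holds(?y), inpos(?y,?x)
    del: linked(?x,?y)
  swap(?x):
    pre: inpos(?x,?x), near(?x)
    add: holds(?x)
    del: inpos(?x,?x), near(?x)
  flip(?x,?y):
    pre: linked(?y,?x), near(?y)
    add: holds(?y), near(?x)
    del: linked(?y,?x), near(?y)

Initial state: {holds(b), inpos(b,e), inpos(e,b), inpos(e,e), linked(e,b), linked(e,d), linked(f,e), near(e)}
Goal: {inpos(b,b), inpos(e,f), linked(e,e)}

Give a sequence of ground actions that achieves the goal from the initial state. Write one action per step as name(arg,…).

move(b,e); tag(f,e); move(e,b); tag(b,b)

1. move(b,e)  →  {holds(b), inpos(b,e), inpos(e,b), inpos(e,e), linked(e,b), linked(e,d), linked(e,e), linked(f,e), near(e)}
2. tag(f,e)  →  {holds(b), holds(e), inpos(b,e), inpos(e,b), inpos(e,e), inpos(e,f), linked(e,b), linked(e,d), linked(e,e), near(e)}
3. move(e,b)  →  {holds(b), holds(e), inpos(b,e), inpos(e,b), inpos(e,e), inpos(e,f), linked(b,b), linked(e,b), linked(e,d), linked(e,e), near(e)}
4. tag(b,b)  →  {holds(b), holds(e), inpos(b,b), inpos(b,e), inpos(e,b), inpos(e,e), inpos(e,f), linked(e,b), linked(e,d), linked(e,e), near(e)}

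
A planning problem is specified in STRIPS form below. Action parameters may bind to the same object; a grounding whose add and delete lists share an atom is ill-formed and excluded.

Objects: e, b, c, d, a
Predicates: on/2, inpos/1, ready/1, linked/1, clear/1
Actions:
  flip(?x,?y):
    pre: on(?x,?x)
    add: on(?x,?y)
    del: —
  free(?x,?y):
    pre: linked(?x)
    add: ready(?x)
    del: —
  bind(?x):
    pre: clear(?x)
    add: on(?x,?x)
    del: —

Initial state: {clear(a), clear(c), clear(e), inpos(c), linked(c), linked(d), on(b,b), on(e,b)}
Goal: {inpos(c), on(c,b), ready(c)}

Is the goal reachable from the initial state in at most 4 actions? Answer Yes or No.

1. free(c,e)  →  {clear(a), clear(c), clear(e), inpos(c), linked(c), linked(d), on(b,b), on(e,b), ready(c)}
2. bind(c)  →  {clear(a), clear(c), clear(e), inpos(c), linked(c), linked(d), on(b,b), on(c,c), on(e,b), ready(c)}
3. flip(c,b)  →  {clear(a), clear(c), clear(e), inpos(c), linked(c), linked(d), on(b,b), on(c,b), on(c,c), on(e,b), ready(c)}
optimal plan length = 3; 3 ≤ 4

Yes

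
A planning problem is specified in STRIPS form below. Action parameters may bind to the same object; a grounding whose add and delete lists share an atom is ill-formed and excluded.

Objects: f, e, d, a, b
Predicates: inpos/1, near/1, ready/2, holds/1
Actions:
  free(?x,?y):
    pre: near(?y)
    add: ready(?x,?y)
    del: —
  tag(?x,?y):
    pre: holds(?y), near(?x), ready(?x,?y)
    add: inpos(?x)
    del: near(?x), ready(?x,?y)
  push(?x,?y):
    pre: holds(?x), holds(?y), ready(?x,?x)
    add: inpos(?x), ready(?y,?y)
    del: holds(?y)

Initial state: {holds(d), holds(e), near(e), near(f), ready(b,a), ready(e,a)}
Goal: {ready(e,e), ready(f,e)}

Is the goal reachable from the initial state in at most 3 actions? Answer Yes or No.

1. free(f,e)  →  {holds(d), holds(e), near(e), near(f), ready(b,a), ready(e,a), ready(f,e)}
2. free(e,e)  →  {holds(d), holds(e), near(e), near(f), ready(b,a), ready(e,a), ready(e,e), ready(f,e)}
optimal plan length = 2; 2 ≤ 3

Yes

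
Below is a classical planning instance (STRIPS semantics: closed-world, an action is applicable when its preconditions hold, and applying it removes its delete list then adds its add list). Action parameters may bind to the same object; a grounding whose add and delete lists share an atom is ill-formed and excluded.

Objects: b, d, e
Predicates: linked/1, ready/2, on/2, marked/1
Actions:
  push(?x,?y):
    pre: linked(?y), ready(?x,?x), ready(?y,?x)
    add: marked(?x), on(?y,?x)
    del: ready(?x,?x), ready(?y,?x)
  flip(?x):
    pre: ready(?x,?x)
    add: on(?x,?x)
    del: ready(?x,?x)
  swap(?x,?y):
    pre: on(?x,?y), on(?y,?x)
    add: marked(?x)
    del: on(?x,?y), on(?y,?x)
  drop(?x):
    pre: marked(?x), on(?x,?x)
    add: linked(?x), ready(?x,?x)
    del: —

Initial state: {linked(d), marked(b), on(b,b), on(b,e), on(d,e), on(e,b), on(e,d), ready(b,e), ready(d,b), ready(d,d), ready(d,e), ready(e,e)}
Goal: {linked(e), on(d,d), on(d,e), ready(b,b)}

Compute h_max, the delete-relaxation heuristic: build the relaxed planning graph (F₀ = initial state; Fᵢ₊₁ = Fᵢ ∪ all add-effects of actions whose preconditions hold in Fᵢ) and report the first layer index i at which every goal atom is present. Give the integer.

2

F0 = init (12 atoms)
F1 = F0 ∪ {linked(b), marked(d), marked(e), on(d,d), on(e,e), ready(b,b)}  (18 atoms)
F2 = F1 ∪ {linked(e), on(d,b)}  (20 atoms)
goal ⊆ F2  ⇒  h_max = 2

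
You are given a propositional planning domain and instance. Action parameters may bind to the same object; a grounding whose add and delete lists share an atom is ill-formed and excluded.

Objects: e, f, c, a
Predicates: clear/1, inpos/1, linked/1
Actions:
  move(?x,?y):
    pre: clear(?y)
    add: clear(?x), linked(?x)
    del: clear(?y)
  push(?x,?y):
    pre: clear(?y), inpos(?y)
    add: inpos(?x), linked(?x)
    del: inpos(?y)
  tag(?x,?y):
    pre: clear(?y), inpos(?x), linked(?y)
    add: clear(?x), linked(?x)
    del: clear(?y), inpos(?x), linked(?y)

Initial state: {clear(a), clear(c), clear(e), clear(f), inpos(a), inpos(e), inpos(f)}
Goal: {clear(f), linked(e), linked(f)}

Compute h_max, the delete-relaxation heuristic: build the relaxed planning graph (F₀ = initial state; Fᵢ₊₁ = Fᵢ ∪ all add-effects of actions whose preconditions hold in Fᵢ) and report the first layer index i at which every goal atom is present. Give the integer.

1

F0 = init (7 atoms)
F1 = F0 ∪ {inpos(c), linked(a), linked(c), linked(e), linked(f)}  (12 atoms)
goal ⊆ F1  ⇒  h_max = 1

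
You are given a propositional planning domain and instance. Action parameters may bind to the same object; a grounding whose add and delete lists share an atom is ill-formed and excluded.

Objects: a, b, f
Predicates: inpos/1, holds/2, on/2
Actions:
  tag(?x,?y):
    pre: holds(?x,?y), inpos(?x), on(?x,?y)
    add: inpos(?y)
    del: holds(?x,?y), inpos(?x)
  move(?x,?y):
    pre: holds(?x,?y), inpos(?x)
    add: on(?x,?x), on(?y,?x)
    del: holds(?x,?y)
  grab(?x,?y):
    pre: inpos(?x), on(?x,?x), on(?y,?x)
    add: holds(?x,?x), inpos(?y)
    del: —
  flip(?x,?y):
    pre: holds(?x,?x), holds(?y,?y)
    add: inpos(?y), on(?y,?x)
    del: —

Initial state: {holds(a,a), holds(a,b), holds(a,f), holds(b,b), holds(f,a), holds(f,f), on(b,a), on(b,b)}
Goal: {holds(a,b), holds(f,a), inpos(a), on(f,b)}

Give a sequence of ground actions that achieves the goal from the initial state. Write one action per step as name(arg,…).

flip(a,a); flip(b,f)

1. flip(a,a)  →  {holds(a,a), holds(a,b), holds(a,f), holds(b,b), holds(f,a), holds(f,f), inpos(a), on(a,a), on(b,a), on(b,b)}
2. flip(b,f)  →  {holds(a,a), holds(a,b), holds(a,f), holds(b,b), holds(f,a), holds(f,f), inpos(a), inpos(f), on(a,a), on(b,a), on(b,b), on(f,b)}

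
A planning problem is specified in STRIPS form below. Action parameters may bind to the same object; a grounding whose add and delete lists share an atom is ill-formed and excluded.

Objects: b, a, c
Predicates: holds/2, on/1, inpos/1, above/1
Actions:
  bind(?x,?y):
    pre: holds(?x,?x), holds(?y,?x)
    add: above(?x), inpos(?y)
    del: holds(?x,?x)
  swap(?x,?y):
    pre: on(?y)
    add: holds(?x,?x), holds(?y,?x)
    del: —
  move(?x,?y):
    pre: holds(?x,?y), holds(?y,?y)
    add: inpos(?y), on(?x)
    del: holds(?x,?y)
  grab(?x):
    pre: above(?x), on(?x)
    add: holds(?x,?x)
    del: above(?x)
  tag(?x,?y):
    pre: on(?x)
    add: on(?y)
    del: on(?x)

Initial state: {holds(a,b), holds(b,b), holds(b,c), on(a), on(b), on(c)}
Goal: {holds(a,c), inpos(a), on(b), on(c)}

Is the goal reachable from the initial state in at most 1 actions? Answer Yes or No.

1. bind(b,a)  →  {above(b), holds(a,b), holds(b,c), inpos(a), on(a), on(b), on(c)}
2. swap(c,a)  →  {above(b), holds(a,b), holds(a,c), holds(b,c), holds(c,c), inpos(a), on(a), on(b), on(c)}
optimal plan length = 2; 2 > 1

No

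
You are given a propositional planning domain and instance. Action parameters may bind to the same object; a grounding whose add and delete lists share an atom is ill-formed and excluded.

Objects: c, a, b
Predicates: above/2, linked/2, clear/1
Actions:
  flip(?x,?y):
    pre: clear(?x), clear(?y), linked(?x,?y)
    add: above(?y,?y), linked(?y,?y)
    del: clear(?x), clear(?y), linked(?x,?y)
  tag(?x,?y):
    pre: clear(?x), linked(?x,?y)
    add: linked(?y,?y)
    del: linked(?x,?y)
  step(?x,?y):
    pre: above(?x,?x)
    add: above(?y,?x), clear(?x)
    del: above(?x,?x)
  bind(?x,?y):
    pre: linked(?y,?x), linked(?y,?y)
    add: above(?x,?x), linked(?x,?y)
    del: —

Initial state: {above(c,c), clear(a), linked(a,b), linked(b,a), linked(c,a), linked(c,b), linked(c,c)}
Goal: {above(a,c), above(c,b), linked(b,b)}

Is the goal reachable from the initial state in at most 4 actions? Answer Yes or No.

Yes

1. tag(a,b)  →  {above(c,c), clear(a), linked(b,a), linked(b,b), linked(c,a), linked(c,b), linked(c,c)}
2. step(c,a)  →  {above(a,c), clear(a), clear(c), linked(b,a), linked(b,b), linked(c,a), linked(c,b), linked(c,c)}
3. bind(b,c)  →  {above(a,c), above(b,b), clear(a), clear(c), linked(b,a), linked(b,b), linked(b,c), linked(c,a), linked(c,b), linked(c,c)}
4. step(b,c)  →  {above(a,c), above(c,b), clear(a), clear(b), clear(c), linked(b,a), linked(b,b), linked(b,c), linked(c,a), linked(c,b), linked(c,c)}
optimal plan length = 4; 4 ≤ 4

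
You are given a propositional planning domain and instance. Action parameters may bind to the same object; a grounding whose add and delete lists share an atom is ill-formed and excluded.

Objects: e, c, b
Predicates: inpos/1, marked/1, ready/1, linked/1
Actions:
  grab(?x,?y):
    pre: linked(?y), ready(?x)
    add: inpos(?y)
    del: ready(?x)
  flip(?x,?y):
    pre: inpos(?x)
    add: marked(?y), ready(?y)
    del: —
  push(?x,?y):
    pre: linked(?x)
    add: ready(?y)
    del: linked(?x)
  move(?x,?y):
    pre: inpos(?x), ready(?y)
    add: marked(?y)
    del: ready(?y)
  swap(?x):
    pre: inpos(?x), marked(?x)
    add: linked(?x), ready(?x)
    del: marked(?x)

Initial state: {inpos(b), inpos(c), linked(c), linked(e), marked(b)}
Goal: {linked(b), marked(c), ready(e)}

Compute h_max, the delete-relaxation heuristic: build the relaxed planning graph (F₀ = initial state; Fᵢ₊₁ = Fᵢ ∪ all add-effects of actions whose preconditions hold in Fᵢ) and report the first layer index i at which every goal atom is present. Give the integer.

F0 = init (5 atoms)
F1 = F0 ∪ {linked(b), marked(c), marked(e), ready(b), ready(c), ready(e)}  (11 atoms)
goal ⊆ F1  ⇒  h_max = 1

1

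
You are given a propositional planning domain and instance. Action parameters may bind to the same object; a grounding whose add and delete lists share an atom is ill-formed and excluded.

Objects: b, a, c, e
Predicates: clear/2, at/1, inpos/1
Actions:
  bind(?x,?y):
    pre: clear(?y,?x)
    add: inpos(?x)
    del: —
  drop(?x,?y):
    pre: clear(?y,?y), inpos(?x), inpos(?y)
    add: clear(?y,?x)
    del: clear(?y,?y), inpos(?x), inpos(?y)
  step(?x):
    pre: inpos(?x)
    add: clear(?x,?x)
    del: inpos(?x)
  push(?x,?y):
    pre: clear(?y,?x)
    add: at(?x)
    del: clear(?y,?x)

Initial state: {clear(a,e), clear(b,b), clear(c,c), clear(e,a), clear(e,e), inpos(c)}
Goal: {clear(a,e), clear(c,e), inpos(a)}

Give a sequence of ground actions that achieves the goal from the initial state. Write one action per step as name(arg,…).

bind(a,e); bind(e,a); drop(e,c)

1. bind(a,e)  →  {clear(a,e), clear(b,b), clear(c,c), clear(e,a), clear(e,e), inpos(a), inpos(c)}
2. bind(e,a)  →  {clear(a,e), clear(b,b), clear(c,c), clear(e,a), clear(e,e), inpos(a), inpos(c), inpos(e)}
3. drop(e,c)  →  {clear(a,e), clear(b,b), clear(c,e), clear(e,a), clear(e,e), inpos(a)}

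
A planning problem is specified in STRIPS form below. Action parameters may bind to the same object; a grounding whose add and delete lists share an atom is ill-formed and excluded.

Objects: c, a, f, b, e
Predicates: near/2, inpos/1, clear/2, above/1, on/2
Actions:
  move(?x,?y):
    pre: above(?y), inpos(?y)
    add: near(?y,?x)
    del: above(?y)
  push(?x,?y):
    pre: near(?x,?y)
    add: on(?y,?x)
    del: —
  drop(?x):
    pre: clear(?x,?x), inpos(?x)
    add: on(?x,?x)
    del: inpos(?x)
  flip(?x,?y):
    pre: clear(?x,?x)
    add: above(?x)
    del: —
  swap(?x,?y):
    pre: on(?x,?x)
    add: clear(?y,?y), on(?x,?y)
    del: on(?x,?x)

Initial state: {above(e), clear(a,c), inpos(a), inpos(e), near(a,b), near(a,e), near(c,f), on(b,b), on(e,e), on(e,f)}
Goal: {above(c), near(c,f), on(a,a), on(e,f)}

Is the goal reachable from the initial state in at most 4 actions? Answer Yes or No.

Yes

1. swap(b,c)  →  {above(e), clear(a,c), clear(c,c), inpos(a), inpos(e), near(a,b), near(a,e), near(c,f), on(b,c), on(e,e), on(e,f)}
2. flip(c,c)  →  {above(c), above(e), clear(a,c), clear(c,c), inpos(a), inpos(e), near(a,b), near(a,e), near(c,f), on(b,c), on(e,e), on(e,f)}
3. swap(e,a)  →  {above(c), above(e), clear(a,a), clear(a,c), clear(c,c), inpos(a), inpos(e), near(a,b), near(a,e), near(c,f), on(b,c), on(e,a), on(e,f)}
4. drop(a)  →  {above(c), above(e), clear(a,a), clear(a,c), clear(c,c), inpos(e), near(a,b), near(a,e), near(c,f), on(a,a), on(b,c), on(e,a), on(e,f)}
optimal plan length = 4; 4 ≤ 4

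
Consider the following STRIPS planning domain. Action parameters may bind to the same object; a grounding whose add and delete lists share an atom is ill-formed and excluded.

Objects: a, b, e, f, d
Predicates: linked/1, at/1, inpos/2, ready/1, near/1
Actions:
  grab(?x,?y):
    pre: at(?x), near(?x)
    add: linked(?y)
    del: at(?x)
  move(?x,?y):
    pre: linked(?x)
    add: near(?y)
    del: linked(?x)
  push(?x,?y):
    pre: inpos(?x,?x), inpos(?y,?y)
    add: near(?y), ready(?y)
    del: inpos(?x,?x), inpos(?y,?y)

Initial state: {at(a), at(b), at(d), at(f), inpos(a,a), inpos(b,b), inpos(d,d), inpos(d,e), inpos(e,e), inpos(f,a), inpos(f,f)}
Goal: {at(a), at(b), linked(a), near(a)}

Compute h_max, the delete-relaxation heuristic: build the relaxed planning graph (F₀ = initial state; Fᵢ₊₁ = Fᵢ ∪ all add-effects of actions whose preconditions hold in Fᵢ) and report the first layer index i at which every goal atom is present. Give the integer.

2

F0 = init (11 atoms)
F1 = F0 ∪ {near(a), near(b), near(d), near(e), near(f), ready(a), ready(b), ready(d), ready(e), ready(f)}  (21 atoms)
F2 = F1 ∪ {linked(a), linked(b), linked(d), linked(e), linked(f)}  (26 atoms)
goal ⊆ F2  ⇒  h_max = 2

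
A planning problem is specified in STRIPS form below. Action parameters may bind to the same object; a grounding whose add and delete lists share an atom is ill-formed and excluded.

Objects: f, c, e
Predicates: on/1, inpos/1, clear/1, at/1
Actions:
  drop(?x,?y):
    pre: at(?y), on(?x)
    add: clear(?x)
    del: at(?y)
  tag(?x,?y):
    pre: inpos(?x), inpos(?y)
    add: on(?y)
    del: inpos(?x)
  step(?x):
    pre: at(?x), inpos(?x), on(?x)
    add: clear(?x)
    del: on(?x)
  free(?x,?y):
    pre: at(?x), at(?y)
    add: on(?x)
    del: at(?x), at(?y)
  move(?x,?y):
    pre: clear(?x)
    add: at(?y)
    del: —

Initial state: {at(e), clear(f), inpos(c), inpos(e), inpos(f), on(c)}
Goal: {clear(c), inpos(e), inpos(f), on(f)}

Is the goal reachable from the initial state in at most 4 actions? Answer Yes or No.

Yes

1. drop(c,e)  →  {clear(c), clear(f), inpos(c), inpos(e), inpos(f), on(c)}
2. tag(c,f)  →  {clear(c), clear(f), inpos(e), inpos(f), on(c), on(f)}
optimal plan length = 2; 2 ≤ 4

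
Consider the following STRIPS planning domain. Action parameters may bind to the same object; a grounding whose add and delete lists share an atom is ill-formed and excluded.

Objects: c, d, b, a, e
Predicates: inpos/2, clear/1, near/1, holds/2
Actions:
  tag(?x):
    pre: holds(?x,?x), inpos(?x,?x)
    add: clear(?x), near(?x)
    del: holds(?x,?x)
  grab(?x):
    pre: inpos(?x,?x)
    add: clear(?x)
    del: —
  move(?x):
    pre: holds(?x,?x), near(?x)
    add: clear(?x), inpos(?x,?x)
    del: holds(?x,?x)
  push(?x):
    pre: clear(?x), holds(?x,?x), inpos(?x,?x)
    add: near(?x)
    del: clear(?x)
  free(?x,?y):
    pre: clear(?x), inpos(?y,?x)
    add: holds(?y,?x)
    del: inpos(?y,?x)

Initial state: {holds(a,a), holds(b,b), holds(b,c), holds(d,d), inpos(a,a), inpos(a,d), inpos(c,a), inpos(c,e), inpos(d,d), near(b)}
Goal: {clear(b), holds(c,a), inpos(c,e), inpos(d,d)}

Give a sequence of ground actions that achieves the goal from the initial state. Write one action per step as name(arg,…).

1. tag(a)  →  {clear(a), holds(b,b), holds(b,c), holds(d,d), inpos(a,a), inpos(a,d), inpos(c,a), inpos(c,e), inpos(d,d), near(a), near(b)}
2. move(b)  →  {clear(a), clear(b), holds(b,c), holds(d,d), inpos(a,a), inpos(a,d), inpos(b,b), inpos(c,a), inpos(c,e), inpos(d,d), near(a), near(b)}
3. free(a,c)  →  {clear(a), clear(b), holds(b,c), holds(c,a), holds(d,d), inpos(a,a), inpos(a,d), inpos(b,b), inpos(c,e), inpos(d,d), near(a), near(b)}

tag(a); move(b); free(a,c)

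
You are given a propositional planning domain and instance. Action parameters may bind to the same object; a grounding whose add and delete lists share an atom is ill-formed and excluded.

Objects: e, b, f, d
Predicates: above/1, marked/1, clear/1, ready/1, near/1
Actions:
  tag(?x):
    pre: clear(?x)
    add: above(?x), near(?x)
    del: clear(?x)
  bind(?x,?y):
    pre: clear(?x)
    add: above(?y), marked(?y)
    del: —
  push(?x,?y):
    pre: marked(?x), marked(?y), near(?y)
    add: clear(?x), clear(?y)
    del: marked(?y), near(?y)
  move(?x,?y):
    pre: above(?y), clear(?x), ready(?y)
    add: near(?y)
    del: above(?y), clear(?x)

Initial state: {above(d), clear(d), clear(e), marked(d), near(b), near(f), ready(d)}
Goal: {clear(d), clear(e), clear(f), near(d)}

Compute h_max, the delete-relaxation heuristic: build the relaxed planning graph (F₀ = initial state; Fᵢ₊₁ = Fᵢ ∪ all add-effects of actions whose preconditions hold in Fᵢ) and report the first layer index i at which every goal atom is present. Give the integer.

2

F0 = init (7 atoms)
F1 = F0 ∪ {above(b), above(e), above(f), marked(b), marked(e), marked(f), near(d), near(e)}  (15 atoms)
F2 = F1 ∪ {clear(b), clear(f)}  (17 atoms)
goal ⊆ F2  ⇒  h_max = 2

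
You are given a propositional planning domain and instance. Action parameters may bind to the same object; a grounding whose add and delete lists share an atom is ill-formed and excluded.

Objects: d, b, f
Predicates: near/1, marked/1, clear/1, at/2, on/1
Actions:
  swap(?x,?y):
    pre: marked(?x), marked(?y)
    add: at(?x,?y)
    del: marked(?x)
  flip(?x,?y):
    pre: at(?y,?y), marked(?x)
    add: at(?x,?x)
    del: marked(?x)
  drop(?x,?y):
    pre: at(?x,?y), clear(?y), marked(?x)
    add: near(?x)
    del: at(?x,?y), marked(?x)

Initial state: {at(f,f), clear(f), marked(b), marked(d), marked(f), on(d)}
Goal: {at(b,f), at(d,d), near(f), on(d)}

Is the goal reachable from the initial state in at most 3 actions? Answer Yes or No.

Yes

1. swap(d,d)  →  {at(d,d), at(f,f), clear(f), marked(b), marked(f), on(d)}
2. swap(b,f)  →  {at(b,f), at(d,d), at(f,f), clear(f), marked(f), on(d)}
3. drop(f,f)  →  {at(b,f), at(d,d), clear(f), near(f), on(d)}
optimal plan length = 3; 3 ≤ 3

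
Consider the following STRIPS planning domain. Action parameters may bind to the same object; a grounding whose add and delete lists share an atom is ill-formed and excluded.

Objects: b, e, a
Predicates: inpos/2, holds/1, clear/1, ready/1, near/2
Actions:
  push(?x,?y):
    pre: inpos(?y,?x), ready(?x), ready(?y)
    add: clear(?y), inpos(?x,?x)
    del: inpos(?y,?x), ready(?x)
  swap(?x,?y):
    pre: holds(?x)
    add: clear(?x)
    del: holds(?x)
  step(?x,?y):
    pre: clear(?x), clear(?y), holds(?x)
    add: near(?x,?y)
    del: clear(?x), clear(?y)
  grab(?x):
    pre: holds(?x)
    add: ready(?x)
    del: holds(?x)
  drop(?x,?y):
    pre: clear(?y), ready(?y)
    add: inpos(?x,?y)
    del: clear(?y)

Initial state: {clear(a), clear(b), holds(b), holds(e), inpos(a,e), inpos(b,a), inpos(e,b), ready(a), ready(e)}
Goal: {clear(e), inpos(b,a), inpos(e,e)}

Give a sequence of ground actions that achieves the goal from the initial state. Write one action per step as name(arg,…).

push(e,a); swap(e,b)

1. push(e,a)  →  {clear(a), clear(b), holds(b), holds(e), inpos(b,a), inpos(e,b), inpos(e,e), ready(a)}
2. swap(e,b)  →  {clear(a), clear(b), clear(e), holds(b), inpos(b,a), inpos(e,b), inpos(e,e), ready(a)}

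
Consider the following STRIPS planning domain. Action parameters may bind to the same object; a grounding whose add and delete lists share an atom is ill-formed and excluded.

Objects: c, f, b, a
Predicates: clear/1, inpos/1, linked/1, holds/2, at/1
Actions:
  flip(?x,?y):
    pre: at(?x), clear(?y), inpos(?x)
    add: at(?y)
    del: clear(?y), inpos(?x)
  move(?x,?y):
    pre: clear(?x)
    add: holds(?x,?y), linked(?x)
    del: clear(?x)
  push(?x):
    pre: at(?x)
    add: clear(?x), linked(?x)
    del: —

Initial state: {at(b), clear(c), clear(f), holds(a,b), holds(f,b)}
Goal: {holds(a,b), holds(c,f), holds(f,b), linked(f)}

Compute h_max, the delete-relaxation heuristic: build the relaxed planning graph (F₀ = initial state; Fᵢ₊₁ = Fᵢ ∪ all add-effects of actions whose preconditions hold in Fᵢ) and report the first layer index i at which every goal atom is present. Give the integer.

1

F0 = init (5 atoms)
F1 = F0 ∪ {clear(b), holds(c,a), holds(c,b), holds(c,c), holds(c,f), holds(f,a), holds(f,c), holds(f,f), linked(b), linked(c), linked(f)}  (16 atoms)
goal ⊆ F1  ⇒  h_max = 1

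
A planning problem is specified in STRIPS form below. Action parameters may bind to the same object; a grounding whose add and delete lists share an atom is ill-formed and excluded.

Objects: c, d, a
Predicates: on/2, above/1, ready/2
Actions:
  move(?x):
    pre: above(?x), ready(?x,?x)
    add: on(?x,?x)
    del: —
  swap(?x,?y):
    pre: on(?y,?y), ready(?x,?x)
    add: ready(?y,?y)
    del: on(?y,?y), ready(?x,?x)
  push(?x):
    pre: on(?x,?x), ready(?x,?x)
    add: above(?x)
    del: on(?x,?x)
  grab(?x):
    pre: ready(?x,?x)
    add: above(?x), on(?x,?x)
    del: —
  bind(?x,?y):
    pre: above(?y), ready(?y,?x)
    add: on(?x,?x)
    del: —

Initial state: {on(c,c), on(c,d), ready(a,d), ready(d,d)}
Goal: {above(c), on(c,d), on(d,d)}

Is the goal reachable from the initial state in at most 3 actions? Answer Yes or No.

Yes

1. grab(d)  →  {above(d), on(c,c), on(c,d), on(d,d), ready(a,d), ready(d,d)}
2. swap(d,c)  →  {above(d), on(c,d), on(d,d), ready(a,d), ready(c,c)}
3. grab(c)  →  {above(c), above(d), on(c,c), on(c,d), on(d,d), ready(a,d), ready(c,c)}
optimal plan length = 3; 3 ≤ 3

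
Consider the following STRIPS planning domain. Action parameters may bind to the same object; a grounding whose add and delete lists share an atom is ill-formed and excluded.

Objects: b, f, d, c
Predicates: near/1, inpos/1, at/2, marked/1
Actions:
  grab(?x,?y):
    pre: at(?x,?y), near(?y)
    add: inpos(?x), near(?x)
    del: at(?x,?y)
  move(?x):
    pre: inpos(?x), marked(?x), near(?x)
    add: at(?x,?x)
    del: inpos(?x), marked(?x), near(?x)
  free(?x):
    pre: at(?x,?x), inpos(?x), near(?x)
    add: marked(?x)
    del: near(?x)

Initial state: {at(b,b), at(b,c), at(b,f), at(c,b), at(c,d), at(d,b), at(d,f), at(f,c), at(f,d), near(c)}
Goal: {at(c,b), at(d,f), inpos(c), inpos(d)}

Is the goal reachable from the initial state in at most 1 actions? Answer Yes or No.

1. grab(b,c)  →  {at(b,b), at(b,f), at(c,b), at(c,d), at(d,b), at(d,f), at(f,c), at(f,d), inpos(b), near(b), near(c)}
2. grab(d,b)  →  {at(b,b), at(b,f), at(c,b), at(c,d), at(d,f), at(f,c), at(f,d), inpos(b), inpos(d), near(b), near(c), near(d)}
3. grab(c,d)  →  {at(b,b), at(b,f), at(c,b), at(d,f), at(f,c), at(f,d), inpos(b), inpos(c), inpos(d), near(b), near(c), near(d)}
optimal plan length = 3; 3 > 1

No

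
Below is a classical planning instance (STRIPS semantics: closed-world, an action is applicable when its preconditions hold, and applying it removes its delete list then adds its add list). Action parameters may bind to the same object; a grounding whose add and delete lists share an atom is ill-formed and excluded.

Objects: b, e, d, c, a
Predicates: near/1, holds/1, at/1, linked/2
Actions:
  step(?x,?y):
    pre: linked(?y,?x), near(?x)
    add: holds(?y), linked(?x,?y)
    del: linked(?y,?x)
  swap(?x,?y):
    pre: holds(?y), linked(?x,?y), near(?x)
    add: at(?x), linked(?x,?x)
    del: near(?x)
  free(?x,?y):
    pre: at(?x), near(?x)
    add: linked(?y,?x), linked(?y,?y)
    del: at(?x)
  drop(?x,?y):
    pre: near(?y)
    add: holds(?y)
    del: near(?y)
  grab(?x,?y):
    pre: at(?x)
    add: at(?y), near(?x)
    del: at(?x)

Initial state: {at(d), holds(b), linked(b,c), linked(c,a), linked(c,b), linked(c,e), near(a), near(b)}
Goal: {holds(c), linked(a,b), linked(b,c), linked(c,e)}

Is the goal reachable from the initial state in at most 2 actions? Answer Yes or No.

1. step(b,c)  →  {at(d), holds(b), holds(c), linked(b,c), linked(c,a), linked(c,e), near(a), near(b)}
2. grab(d,b)  →  {at(b), holds(b), holds(c), linked(b,c), linked(c,a), linked(c,e), near(a), near(b), near(d)}
3. free(b,a)  →  {holds(b), holds(c), linked(a,a), linked(a,b), linked(b,c), linked(c,a), linked(c,e), near(a), near(b), near(d)}
optimal plan length = 3; 3 > 2

No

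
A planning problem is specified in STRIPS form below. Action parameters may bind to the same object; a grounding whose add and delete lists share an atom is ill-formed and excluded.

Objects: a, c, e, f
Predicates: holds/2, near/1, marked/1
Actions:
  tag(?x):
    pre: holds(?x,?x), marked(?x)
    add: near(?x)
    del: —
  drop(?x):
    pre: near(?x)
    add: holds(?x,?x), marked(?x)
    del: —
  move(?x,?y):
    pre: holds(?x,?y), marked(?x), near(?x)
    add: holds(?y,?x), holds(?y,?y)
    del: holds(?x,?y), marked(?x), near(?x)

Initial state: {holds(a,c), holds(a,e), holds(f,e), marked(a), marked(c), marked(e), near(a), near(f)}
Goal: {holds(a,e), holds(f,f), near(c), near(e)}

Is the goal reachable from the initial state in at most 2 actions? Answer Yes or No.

No

1. drop(f)  →  {holds(a,c), holds(a,e), holds(f,e), holds(f,f), marked(a), marked(c), marked(e), marked(f), near(a), near(f)}
2. move(a,c)  →  {holds(a,e), holds(c,a), holds(c,c), holds(f,e), holds(f,f), marked(c), marked(e), marked(f), near(f)}
3. tag(c)  →  {holds(a,e), holds(c,a), holds(c,c), holds(f,e), holds(f,f), marked(c), marked(e), marked(f), near(c), near(f)}
4. move(f,e)  →  {holds(a,e), holds(c,a), holds(c,c), holds(e,e), holds(e,f), holds(f,f), marked(c), marked(e), near(c)}
5. tag(e)  →  {holds(a,e), holds(c,a), holds(c,c), holds(e,e), holds(e,f), holds(f,f), marked(c), marked(e), near(c), near(e)}
optimal plan length = 5; 5 > 2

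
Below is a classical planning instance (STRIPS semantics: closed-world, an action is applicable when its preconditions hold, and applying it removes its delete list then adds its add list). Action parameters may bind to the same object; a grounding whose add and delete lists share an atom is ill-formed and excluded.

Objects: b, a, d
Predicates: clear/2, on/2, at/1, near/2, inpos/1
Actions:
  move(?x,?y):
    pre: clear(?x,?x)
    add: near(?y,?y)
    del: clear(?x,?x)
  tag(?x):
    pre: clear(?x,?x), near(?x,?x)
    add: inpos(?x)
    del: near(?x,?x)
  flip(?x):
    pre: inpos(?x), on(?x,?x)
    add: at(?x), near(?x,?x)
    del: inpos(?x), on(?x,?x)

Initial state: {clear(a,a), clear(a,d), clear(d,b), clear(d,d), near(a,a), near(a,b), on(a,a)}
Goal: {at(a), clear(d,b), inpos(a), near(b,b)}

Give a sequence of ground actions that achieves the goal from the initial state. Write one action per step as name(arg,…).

1. move(d,b)  →  {clear(a,a), clear(a,d), clear(d,b), near(a,a), near(a,b), near(b,b), on(a,a)}
2. tag(a)  →  {clear(a,a), clear(a,d), clear(d,b), inpos(a), near(a,b), near(b,b), on(a,a)}
3. flip(a)  →  {at(a), clear(a,a), clear(a,d), clear(d,b), near(a,a), near(a,b), near(b,b)}
4. tag(a)  →  {at(a), clear(a,a), clear(a,d), clear(d,b), inpos(a), near(a,b), near(b,b)}

move(d,b); tag(a); flip(a); tag(a)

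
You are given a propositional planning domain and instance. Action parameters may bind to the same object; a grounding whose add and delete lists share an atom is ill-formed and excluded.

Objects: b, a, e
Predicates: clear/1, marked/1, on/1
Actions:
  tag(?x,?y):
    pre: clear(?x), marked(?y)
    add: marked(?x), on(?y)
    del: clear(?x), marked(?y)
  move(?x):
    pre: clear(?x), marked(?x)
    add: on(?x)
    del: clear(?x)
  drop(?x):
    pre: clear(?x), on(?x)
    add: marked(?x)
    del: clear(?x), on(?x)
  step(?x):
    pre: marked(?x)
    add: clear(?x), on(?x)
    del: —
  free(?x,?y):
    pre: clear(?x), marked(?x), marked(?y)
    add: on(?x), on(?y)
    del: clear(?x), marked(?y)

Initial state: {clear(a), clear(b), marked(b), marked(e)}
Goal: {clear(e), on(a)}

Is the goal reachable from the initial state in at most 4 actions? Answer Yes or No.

1. tag(a,b)  →  {clear(b), marked(a), marked(e), on(b)}
2. tag(b,a)  →  {marked(b), marked(e), on(a), on(b)}
3. step(e)  →  {clear(e), marked(b), marked(e), on(a), on(b), on(e)}
optimal plan length = 3; 3 ≤ 4

Yes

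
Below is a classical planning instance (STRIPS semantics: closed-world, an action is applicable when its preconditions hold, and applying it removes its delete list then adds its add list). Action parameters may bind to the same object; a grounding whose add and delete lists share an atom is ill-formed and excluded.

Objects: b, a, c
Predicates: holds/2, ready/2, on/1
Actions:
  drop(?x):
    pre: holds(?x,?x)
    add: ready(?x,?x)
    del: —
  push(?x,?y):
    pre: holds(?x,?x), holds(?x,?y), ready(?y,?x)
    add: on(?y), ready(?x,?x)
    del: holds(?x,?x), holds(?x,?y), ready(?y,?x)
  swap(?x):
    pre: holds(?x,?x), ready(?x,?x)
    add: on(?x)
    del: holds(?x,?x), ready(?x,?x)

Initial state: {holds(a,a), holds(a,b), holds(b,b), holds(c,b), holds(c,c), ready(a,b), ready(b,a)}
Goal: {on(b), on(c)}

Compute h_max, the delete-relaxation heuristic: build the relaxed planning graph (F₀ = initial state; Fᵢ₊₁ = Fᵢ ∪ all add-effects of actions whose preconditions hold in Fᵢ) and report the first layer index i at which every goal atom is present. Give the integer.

2

F0 = init (7 atoms)
F1 = F0 ∪ {on(b), ready(a,a), ready(b,b), ready(c,c)}  (11 atoms)
F2 = F1 ∪ {on(a), on(c)}  (13 atoms)
goal ⊆ F2  ⇒  h_max = 2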